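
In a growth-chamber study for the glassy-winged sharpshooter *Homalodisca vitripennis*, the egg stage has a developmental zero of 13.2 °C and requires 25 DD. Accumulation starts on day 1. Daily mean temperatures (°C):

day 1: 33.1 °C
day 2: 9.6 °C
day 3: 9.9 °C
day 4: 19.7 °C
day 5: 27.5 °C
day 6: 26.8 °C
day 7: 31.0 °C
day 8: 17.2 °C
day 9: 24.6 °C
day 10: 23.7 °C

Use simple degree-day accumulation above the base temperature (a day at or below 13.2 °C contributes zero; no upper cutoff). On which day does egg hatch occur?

day 4

Daily DD above 13.2 °C: 19.9, 0.0, 0.0, 6.5, 14.3, 13.6, 17.8, 4.0, 11.4, 10.5.
Cumulative: 19.9, 19.9, 19.9, 26.4, 40.7, 54.3, 72.1, 76.1, 87.5, 98.0.
The total first reaches 25 DD on day 4.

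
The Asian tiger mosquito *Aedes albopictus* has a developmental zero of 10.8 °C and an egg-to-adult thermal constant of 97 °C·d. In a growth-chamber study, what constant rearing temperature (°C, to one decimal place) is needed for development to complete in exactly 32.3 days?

13.8 °C

Required daily accumulation = 97 / 32.3 = 3.003 DD/day.
T = T_base + 3.003 = 10.8 + 3.003 = 13.803 ≈ 13.8 °C.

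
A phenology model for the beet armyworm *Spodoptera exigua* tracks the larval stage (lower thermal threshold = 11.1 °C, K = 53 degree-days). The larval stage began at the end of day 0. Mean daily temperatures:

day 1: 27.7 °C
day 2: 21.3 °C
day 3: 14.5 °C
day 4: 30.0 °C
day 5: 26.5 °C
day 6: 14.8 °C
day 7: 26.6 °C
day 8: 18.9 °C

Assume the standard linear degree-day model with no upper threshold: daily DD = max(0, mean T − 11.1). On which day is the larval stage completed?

Daily DD above 11.1 °C: 16.6, 10.2, 3.4, 18.9, 15.4, 3.7, 15.5, 7.8.
Cumulative: 16.6, 26.8, 30.2, 49.1, 64.5, 68.2, 83.7, 91.5.
The total first reaches 53 DD on day 5.

day 5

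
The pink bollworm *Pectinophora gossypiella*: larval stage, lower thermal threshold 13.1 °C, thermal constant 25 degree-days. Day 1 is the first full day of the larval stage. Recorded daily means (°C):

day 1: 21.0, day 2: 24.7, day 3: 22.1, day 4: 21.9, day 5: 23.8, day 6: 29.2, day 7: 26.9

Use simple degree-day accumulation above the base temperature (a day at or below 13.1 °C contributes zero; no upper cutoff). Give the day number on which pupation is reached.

Daily DD above 13.1 °C: 7.9, 11.6, 9.0, 8.8, 10.7, 16.1, 13.8.
Cumulative: 7.9, 19.5, 28.5, 37.3, 48.0, 64.1, 77.9.
The total first reaches 25 DD on day 3.

day 3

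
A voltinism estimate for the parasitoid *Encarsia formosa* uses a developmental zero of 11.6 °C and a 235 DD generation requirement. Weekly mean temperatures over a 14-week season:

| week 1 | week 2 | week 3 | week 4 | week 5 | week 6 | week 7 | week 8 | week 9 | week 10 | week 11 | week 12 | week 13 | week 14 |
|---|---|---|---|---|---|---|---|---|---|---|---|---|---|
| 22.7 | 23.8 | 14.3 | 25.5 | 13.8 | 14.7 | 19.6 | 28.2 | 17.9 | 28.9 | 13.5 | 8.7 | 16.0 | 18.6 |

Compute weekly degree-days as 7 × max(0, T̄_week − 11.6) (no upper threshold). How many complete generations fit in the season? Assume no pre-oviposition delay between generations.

3 generations

Weekly DD (7 × max(0, T̄ − 11.6)): 77.7, 85.4, 18.9, 97.3, 15.4, 21.7, 56.0, 116.2, 44.1, 121.1, 13.3, 0.0, 30.8, 49.0.
Season total = 746.9 DD.
Complete generations = ⌊746.9 / 235⌋ = 3.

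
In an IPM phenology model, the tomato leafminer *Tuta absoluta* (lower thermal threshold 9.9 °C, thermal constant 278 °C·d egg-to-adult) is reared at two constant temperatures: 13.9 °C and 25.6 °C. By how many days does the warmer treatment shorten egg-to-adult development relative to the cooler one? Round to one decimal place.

At 13.9 °C: 278 / (13.9 − 9.9) = 278 / 4.0 = 69.500 d.
At 25.6 °C: 278 / (25.6 − 9.9) = 278 / 15.7 = 17.707 d.
Difference = |69.500 − 17.707| = 51.793 ≈ 51.8 days.

51.8 days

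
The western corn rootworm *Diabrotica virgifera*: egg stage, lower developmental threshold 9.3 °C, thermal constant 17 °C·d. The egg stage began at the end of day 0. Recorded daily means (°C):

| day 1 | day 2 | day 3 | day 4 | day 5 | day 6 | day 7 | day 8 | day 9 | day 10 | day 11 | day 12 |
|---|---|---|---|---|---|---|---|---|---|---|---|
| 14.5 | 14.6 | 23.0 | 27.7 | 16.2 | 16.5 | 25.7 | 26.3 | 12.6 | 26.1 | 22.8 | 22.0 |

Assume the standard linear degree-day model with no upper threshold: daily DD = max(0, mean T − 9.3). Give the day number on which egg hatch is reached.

Daily DD above 9.3 °C: 5.2, 5.3, 13.7, 18.4, 6.9, 7.2, 16.4, 17.0, 3.3, 16.8, 13.5, 12.7.
Cumulative: 5.2, 10.5, 24.2, 42.6, 49.5, 56.7, 73.1, 90.1, 93.4, 110.2, 123.7, 136.4.
The total first reaches 17 DD on day 3.

day 3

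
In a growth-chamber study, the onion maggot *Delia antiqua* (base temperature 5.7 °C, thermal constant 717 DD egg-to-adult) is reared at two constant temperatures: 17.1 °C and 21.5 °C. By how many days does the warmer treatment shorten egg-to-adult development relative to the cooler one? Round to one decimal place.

17.5 days

At 17.1 °C: 717 / (17.1 − 5.7) = 717 / 11.4 = 62.895 d.
At 21.5 °C: 717 / (21.5 − 5.7) = 717 / 15.8 = 45.380 d.
Difference = |62.895 − 45.380| = 17.515 ≈ 17.5 days.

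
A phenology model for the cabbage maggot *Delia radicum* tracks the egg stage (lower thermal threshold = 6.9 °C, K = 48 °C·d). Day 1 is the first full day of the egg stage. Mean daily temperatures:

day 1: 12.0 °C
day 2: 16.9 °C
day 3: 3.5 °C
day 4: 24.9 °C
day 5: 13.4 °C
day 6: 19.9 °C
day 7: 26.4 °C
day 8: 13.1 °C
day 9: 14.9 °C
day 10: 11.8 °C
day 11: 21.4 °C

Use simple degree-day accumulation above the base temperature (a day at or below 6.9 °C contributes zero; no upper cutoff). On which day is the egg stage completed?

Daily DD above 6.9 °C: 5.1, 10.0, 0.0, 18.0, 6.5, 13.0, 19.5, 6.2, 8.0, 4.9, 14.5.
Cumulative: 5.1, 15.1, 15.1, 33.1, 39.6, 52.6, 72.1, 78.3, 86.3, 91.2, 105.7.
The total first reaches 48 DD on day 6.

day 6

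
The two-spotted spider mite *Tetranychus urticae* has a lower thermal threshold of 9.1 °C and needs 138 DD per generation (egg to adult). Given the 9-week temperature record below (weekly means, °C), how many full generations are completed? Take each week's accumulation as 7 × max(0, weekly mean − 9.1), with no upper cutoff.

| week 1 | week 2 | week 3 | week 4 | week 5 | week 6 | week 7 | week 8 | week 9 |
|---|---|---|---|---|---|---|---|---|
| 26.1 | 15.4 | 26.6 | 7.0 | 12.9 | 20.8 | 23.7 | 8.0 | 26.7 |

Weekly DD (7 × max(0, T̄ − 9.1)): 119.0, 44.1, 122.5, 0.0, 26.6, 81.9, 102.2, 0.0, 123.2.
Season total = 619.5 DD.
Complete generations = ⌊619.5 / 138⌋ = 4.

4 generations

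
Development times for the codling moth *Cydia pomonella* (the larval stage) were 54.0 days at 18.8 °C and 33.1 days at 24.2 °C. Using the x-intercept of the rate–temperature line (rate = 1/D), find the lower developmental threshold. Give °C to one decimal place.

Under the model K = D·(T − T_b), so D₁·(T₁ − T_b) = D₂·(T₂ − T_b).
54.0·(18.8 − T_b) = 33.1·(24.2 − T_b)
T_b = (54.0·18.8 − 33.1·24.2) / (54.0 − 33.1) = 214.18 / 20.9 = 10.248 °C ≈ 10.2 °C.

10.2 °C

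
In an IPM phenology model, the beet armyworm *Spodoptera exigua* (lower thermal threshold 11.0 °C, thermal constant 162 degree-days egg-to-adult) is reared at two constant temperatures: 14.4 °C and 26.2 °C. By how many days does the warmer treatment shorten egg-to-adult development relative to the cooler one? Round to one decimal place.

At 14.4 °C: 162 / (14.4 − 11.0) = 162 / 3.4 = 47.647 d.
At 26.2 °C: 162 / (26.2 − 11.0) = 162 / 15.2 = 10.658 d.
Difference = |47.647 − 10.658| = 36.989 ≈ 37.0 days.

37.0 days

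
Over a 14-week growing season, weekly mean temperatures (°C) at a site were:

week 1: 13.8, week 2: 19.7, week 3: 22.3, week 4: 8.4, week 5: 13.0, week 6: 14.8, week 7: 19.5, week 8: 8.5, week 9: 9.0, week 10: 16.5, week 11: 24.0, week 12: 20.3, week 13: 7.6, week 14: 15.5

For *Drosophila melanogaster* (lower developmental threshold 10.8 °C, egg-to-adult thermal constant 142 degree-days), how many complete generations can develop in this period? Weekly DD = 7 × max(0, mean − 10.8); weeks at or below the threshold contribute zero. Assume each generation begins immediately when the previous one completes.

3 generations

Weekly DD (7 × max(0, T̄ − 10.8)): 21.0, 62.3, 80.5, 0.0, 15.4, 28.0, 60.9, 0.0, 0.0, 39.9, 92.4, 66.5, 0.0, 32.9.
Season total = 499.8 DD.
Complete generations = ⌊499.8 / 142⌋ = 3.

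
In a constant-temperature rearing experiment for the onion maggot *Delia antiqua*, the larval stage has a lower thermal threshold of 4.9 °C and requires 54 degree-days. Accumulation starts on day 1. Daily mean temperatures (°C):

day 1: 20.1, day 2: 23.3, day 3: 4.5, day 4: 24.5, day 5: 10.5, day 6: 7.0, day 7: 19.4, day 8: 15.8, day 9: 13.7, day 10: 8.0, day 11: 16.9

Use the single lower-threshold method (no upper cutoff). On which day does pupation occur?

Daily DD above 4.9 °C: 15.2, 18.4, 0.0, 19.6, 5.6, 2.1, 14.5, 10.9, 8.8, 3.1, 12.0.
Cumulative: 15.2, 33.6, 33.6, 53.2, 58.8, 60.9, 75.4, 86.3, 95.1, 98.2, 110.2.
The total first reaches 54 DD on day 5.

day 5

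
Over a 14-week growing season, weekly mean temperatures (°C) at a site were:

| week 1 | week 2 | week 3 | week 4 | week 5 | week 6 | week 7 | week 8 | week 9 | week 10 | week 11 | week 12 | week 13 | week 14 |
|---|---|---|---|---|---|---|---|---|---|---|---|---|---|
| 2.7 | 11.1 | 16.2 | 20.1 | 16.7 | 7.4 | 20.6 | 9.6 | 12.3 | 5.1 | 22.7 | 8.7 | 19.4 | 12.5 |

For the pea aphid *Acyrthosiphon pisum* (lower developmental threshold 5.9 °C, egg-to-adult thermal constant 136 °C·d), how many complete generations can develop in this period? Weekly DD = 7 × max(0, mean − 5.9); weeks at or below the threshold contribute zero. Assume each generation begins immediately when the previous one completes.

5 generations

Weekly DD (7 × max(0, T̄ − 5.9)): 0.0, 36.4, 72.1, 99.4, 75.6, 10.5, 102.9, 25.9, 44.8, 0.0, 117.6, 19.6, 94.5, 46.2.
Season total = 745.5 DD.
Complete generations = ⌊745.5 / 136⌋ = 5.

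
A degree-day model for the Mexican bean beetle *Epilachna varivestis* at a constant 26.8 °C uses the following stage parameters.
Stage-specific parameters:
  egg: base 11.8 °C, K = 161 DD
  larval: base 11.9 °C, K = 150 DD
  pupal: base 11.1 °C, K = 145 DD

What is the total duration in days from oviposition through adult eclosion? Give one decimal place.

30.0 days

egg: 161 / (26.8 − 11.8) = 161 / 15.0 = 10.733 d.
larval: 150 / (26.8 − 11.9) = 150 / 14.9 = 10.067 d.
pupal: 145 / (26.8 − 11.1) = 145 / 15.7 = 9.236 d.
Sum = 30.036 ≈ 30.0 days.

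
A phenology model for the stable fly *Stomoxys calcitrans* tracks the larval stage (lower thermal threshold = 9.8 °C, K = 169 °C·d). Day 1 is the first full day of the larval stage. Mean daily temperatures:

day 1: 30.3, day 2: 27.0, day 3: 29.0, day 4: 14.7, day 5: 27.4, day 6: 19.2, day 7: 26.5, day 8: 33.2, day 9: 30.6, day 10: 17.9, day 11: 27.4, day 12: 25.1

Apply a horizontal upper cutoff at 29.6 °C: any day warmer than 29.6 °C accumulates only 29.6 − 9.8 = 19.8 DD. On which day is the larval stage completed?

Daily DD above 9.8 °C (capped at 19.8): 19.8, 17.2, 19.2, 4.9, 17.6, 9.4, 16.7, 19.8, 19.8, 8.1, 17.6, 15.3.
Cumulative: 19.8, 37.0, 56.2, 61.1, 78.7, 88.1, 104.8, 124.6, 144.4, 152.5, 170.1, 185.4.
The total first reaches 169 DD on day 11.

day 11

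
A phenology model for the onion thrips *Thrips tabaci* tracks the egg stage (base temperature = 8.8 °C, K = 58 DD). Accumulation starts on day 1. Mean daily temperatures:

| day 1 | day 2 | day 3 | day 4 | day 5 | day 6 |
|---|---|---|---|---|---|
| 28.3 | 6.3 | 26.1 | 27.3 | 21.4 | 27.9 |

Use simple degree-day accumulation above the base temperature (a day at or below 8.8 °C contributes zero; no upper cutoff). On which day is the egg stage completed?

day 5

Daily DD above 8.8 °C: 19.5, 0.0, 17.3, 18.5, 12.6, 19.1.
Cumulative: 19.5, 19.5, 36.8, 55.3, 67.9, 87.0.
The total first reaches 58 DD on day 5.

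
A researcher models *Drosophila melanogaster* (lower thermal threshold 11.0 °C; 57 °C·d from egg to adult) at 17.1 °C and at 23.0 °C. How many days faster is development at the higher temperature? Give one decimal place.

4.6 days

At 17.1 °C: 57 / (17.1 − 11.0) = 57 / 6.1 = 9.344 d.
At 23.0 °C: 57 / (23.0 − 11.0) = 57 / 12.0 = 4.750 d.
Difference = |9.344 − 4.750| = 4.594 ≈ 4.6 days.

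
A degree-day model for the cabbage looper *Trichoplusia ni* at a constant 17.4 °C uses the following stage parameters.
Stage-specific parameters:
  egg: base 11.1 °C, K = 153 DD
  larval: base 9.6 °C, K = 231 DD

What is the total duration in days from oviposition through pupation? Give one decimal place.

egg: 153 / (17.4 − 11.1) = 153 / 6.3 = 24.286 d.
larval: 231 / (17.4 − 9.6) = 231 / 7.8 = 29.615 d.
Sum = 53.901 ≈ 53.9 days.

53.9 days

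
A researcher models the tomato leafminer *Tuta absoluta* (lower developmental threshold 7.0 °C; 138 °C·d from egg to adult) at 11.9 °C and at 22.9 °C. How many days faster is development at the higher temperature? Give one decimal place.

At 11.9 °C: 138 / (11.9 − 7.0) = 138 / 4.9 = 28.163 d.
At 22.9 °C: 138 / (22.9 − 7.0) = 138 / 15.9 = 8.679 d.
Difference = |28.163 − 8.679| = 19.484 ≈ 19.5 days.

19.5 days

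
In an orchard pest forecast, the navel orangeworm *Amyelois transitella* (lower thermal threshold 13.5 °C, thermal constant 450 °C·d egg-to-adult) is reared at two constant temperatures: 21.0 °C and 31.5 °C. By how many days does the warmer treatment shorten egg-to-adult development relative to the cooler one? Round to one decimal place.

At 21.0 °C: 450 / (21.0 − 13.5) = 450 / 7.5 = 60.000 d.
At 31.5 °C: 450 / (31.5 − 13.5) = 450 / 18.0 = 25.000 d.
Difference = |60.000 − 25.000| = 35.000 ≈ 35.0 days.

35.0 days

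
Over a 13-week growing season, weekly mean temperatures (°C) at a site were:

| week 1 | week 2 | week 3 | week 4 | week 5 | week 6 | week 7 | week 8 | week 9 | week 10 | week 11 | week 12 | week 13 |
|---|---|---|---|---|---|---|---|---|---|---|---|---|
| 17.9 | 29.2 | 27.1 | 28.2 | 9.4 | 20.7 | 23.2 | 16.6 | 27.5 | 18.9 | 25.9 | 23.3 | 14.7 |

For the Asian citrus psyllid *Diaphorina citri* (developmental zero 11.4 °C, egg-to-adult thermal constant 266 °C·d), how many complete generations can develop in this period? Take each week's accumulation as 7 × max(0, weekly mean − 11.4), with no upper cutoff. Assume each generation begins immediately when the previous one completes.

Weekly DD (7 × max(0, T̄ − 11.4)): 45.5, 124.6, 109.9, 117.6, 0.0, 65.1, 82.6, 36.4, 112.7, 52.5, 101.5, 83.3, 23.1.
Season total = 954.8 DD.
Complete generations = ⌊954.8 / 266⌋ = 3.

3 generations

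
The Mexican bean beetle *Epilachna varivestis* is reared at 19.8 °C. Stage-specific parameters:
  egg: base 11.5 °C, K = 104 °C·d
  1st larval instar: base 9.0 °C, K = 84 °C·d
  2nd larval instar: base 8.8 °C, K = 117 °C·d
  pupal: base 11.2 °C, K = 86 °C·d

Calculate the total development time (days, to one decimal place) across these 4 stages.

egg: 104 / (19.8 − 11.5) = 104 / 8.3 = 12.530 d.
1st larval instar: 84 / (19.8 − 9.0) = 84 / 10.8 = 7.778 d.
2nd larval instar: 117 / (19.8 − 8.8) = 117 / 11.0 = 10.636 d.
pupal: 86 / (19.8 − 11.2) = 86 / 8.6 = 10.000 d.
Sum = 40.944 ≈ 40.9 days.

40.9 days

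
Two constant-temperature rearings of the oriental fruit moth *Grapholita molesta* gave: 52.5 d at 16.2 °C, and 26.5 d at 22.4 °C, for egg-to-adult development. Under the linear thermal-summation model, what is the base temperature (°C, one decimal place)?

9.9 °C

Linear rate model ⇒ the product D·(T − T_b) is constant across temperatures.
52.5·(16.2 − T_b) = 26.5·(22.4 − T_b)
T_b = (52.5·16.2 − 26.5·22.4) / (52.5 − 26.5) = 256.90 / 26.0 = 9.881 °C ≈ 9.9 °C.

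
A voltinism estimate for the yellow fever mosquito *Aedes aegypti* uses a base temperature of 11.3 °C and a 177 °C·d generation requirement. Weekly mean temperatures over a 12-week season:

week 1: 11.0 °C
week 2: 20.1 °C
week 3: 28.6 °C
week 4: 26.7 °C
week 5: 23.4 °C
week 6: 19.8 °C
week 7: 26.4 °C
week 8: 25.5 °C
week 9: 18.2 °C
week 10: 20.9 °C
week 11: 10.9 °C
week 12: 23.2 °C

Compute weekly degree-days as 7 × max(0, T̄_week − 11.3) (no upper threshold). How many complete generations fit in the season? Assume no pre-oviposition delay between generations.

Weekly DD (7 × max(0, T̄ − 11.3)): 0.0, 61.6, 121.1, 107.8, 84.7, 59.5, 105.7, 99.4, 48.3, 67.2, 0.0, 83.3.
Season total = 838.6 DD.
Complete generations = ⌊838.6 / 177⌋ = 4.

4 generations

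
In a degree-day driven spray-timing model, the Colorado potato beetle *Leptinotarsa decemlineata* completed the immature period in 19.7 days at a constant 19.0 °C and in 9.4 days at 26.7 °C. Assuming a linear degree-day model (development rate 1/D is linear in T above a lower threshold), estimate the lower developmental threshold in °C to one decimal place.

Equal thermal constants: D₁(T₁ − T_b) = D₂(T₂ − T_b).
19.7·(19.0 − T_b) = 9.4·(26.7 − T_b)
T_b = (19.7·19.0 − 9.4·26.7) / (19.7 − 9.4) = 123.32 / 10.3 = 11.973 °C ≈ 12.0 °C.

12.0 °C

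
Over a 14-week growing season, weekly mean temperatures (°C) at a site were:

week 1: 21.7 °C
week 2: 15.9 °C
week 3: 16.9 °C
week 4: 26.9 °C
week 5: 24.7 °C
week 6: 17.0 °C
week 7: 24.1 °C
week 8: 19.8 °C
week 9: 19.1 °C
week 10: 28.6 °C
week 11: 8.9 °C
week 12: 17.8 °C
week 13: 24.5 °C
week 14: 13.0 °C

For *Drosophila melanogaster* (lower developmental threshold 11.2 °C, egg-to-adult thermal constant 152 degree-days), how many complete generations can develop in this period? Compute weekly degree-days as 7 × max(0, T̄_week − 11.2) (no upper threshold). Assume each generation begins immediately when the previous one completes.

5 generations

Weekly DD (7 × max(0, T̄ − 11.2)): 73.5, 32.9, 39.9, 109.9, 94.5, 40.6, 90.3, 60.2, 55.3, 121.8, 0.0, 46.2, 93.1, 12.6.
Season total = 870.8 DD.
Complete generations = ⌊870.8 / 152⌋ = 5.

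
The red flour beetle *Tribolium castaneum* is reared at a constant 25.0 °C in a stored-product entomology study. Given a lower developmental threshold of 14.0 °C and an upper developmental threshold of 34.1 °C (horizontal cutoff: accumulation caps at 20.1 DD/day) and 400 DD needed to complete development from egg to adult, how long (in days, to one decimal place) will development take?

36.4 days

Daily accumulation = 25.0 − 14.0 = 11.0 DD/day.
Duration = 400 / 11.0 = 36.364 ≈ 36.4 days.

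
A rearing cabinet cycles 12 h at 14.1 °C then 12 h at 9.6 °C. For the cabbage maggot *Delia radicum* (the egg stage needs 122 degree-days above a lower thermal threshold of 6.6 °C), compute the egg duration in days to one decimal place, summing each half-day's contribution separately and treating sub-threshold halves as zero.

23.2 days

Day half: max(0, 14.1 − 6.6) × 0.5 = 7.5 × 0.5 = 3.75 DD.
Night half: max(0, 9.6 − 6.6) × 0.5 = 3.0 × 0.5 = 1.50 DD.
Per 24 h: 5.25 DD/day.
Duration = 122 / 5.25 = 23.238 ≈ 23.2 days.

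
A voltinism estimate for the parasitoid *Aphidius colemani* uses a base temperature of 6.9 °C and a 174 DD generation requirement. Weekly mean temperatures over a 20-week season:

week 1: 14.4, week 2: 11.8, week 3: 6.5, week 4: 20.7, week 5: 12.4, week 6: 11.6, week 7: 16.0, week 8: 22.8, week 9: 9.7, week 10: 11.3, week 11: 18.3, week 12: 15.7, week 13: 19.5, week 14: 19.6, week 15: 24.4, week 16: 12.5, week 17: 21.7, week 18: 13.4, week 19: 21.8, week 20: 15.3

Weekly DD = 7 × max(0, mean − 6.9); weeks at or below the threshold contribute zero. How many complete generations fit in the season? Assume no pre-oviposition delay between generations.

7 generations

Weekly DD (7 × max(0, T̄ − 6.9)): 52.5, 34.3, 0.0, 96.6, 38.5, 32.9, 63.7, 111.3, 19.6, 30.8, 79.8, 61.6, 88.2, 88.9, 122.5, 39.2, 103.6, 45.5, 104.3, 58.8.
Season total = 1272.6 DD.
Complete generations = ⌊1272.6 / 174⌋ = 7.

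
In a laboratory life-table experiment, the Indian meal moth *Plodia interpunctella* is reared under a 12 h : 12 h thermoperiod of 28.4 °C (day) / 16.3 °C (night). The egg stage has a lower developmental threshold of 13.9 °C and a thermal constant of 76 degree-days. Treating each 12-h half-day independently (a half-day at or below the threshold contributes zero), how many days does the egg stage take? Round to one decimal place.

9.0 days

Day half: max(0, 28.4 − 13.9) × 0.5 = 14.5 × 0.5 = 7.25 DD.
Night half: max(0, 16.3 − 13.9) × 0.5 = 2.4 × 0.5 = 1.20 DD.
Per 24 h: 8.45 DD/day.
Duration = 76 / 8.45 = 8.994 ≈ 9.0 days.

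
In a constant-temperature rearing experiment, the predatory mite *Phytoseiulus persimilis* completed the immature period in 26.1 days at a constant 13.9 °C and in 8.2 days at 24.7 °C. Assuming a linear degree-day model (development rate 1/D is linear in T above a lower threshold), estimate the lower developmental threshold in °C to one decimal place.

Under the model K = D·(T − T_b), so D₁·(T₁ − T_b) = D₂·(T₂ − T_b).
26.1·(13.9 − T_b) = 8.2·(24.7 − T_b)
T_b = (26.1·13.9 − 8.2·24.7) / (26.1 − 8.2) = 160.25 / 17.9 = 8.953 °C ≈ 9.0 °C.

9.0 °C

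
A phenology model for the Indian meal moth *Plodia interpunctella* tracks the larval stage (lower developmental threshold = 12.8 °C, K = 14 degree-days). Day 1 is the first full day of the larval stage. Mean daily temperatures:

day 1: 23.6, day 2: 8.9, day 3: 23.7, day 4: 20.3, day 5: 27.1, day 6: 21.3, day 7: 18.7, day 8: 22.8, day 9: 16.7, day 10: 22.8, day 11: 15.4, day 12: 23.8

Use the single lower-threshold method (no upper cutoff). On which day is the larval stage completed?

Daily DD above 12.8 °C: 10.8, 0.0, 10.9, 7.5, 14.3, 8.5, 5.9, 10.0, 3.9, 10.0, 2.6, 11.0.
Cumulative: 10.8, 10.8, 21.7, 29.2, 43.5, 52.0, 57.9, 67.9, 71.8, 81.8, 84.4, 95.4.
The total first reaches 14 DD on day 3.

day 3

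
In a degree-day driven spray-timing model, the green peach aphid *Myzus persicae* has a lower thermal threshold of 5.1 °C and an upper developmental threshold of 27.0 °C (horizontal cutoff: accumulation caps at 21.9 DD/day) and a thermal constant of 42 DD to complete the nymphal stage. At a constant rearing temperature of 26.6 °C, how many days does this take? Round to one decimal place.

Daily accumulation = 26.6 − 5.1 = 21.5 DD/day.
Duration = 42 / 21.5 = 1.953 ≈ 2.0 days.

2.0 days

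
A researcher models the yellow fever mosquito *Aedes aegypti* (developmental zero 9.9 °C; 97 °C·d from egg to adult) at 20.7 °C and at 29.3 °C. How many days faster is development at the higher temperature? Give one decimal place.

4.0 days

At 20.7 °C: 97 / (20.7 − 9.9) = 97 / 10.8 = 8.981 d.
At 29.3 °C: 97 / (29.3 − 9.9) = 97 / 19.4 = 5.000 d.
Difference = |8.981 − 5.000| = 3.981 ≈ 4.0 days.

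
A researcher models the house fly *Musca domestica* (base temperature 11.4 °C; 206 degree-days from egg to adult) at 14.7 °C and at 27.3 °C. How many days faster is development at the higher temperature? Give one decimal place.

49.5 days

At 14.7 °C: 206 / (14.7 − 11.4) = 206 / 3.3 = 62.424 d.
At 27.3 °C: 206 / (27.3 − 11.4) = 206 / 15.9 = 12.956 d.
Difference = |62.424 − 12.956| = 49.468 ≈ 49.5 days.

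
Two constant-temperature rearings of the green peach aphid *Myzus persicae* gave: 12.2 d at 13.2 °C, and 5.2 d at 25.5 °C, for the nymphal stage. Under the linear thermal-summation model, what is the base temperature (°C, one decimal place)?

Linear rate model ⇒ the product D·(T − T_b) is constant across temperatures.
12.2·(13.2 − T_b) = 5.2·(25.5 − T_b)
T_b = (12.2·13.2 − 5.2·25.5) / (12.2 − 5.2) = 28.44 / 7.0 = 4.063 °C ≈ 4.1 °C.

4.1 °C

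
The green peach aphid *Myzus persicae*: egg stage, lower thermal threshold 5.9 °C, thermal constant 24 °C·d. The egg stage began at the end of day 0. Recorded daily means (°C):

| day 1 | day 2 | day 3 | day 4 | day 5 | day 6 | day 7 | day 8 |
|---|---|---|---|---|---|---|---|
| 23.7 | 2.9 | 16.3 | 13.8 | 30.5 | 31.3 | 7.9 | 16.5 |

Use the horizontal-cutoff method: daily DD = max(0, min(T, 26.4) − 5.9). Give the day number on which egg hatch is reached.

day 3

Daily DD above 5.9 °C (capped at 20.5): 17.8, 0.0, 10.4, 7.9, 20.5, 20.5, 2.0, 10.6.
Cumulative: 17.8, 17.8, 28.2, 36.1, 56.6, 77.1, 79.1, 89.7.
The total first reaches 24 DD on day 3.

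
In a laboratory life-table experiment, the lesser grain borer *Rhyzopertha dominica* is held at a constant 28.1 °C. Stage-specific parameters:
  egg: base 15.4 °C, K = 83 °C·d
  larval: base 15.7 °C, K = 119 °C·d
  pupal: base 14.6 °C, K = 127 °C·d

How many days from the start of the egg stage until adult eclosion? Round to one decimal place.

25.5 days

egg: 83 / (28.1 − 15.4) = 83 / 12.7 = 6.535 d.
larval: 119 / (28.1 − 15.7) = 119 / 12.4 = 9.597 d.
pupal: 127 / (28.1 − 14.6) = 127 / 13.5 = 9.407 d.
Sum = 25.540 ≈ 25.5 days.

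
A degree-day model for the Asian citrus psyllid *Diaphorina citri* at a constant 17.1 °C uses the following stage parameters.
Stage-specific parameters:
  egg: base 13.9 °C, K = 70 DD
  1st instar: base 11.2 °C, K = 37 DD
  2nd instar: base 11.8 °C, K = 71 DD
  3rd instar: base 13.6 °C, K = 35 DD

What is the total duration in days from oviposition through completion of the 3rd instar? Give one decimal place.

51.5 days

egg: 70 / (17.1 − 13.9) = 70 / 3.2 = 21.875 d.
1st instar: 37 / (17.1 − 11.2) = 37 / 5.9 = 6.271 d.
2nd instar: 71 / (17.1 − 11.8) = 71 / 5.3 = 13.396 d.
3rd instar: 35 / (17.1 − 13.6) = 35 / 3.5 = 10.000 d.
Sum = 51.542 ≈ 51.5 days.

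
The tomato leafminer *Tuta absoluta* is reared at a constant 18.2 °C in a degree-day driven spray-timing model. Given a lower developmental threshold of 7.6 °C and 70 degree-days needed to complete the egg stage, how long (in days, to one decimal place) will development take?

Daily accumulation = 18.2 − 7.6 = 10.6 DD/day.
Duration = 70 / 10.6 = 6.604 ≈ 6.6 days.

6.6 days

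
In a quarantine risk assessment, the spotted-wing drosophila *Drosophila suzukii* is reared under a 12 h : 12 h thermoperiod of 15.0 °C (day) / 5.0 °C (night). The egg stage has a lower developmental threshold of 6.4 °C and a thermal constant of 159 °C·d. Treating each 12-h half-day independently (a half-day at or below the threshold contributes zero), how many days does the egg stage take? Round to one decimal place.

37.0 days

Day half: max(0, 15.0 − 6.4) × 0.5 = 8.6 × 0.5 = 4.30 DD.
Night half: max(0, 5.0 − 6.4) × 0.5 = 0.0 × 0.5 = 0.00 DD.
Per 24 h: 4.30 DD/day.
Duration = 159 / 4.30 = 36.977 ≈ 37.0 days.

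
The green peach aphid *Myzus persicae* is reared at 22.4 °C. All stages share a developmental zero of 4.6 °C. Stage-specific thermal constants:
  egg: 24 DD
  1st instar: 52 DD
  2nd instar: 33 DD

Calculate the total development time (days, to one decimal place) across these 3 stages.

Daily accumulation at 22.4 °C = 22.4 − 4.6 = 17.8 DD/day.
Total K = 24 + 52 + 33 = 109 DD.
Total duration = 109 / 17.8 = 6.124 ≈ 6.1 days.

6.1 days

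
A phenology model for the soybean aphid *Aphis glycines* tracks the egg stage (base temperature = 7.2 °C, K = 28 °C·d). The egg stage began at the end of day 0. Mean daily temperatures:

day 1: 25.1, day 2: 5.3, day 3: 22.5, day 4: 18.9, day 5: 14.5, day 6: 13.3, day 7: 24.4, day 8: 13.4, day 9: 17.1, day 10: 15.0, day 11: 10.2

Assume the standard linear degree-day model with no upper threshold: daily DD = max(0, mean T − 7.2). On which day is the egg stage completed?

day 3

Daily DD above 7.2 °C: 17.9, 0.0, 15.3, 11.7, 7.3, 6.1, 17.2, 6.2, 9.9, 7.8, 3.0.
Cumulative: 17.9, 17.9, 33.2, 44.9, 52.2, 58.3, 75.5, 81.7, 91.6, 99.4, 102.4.
The total first reaches 28 DD on day 3.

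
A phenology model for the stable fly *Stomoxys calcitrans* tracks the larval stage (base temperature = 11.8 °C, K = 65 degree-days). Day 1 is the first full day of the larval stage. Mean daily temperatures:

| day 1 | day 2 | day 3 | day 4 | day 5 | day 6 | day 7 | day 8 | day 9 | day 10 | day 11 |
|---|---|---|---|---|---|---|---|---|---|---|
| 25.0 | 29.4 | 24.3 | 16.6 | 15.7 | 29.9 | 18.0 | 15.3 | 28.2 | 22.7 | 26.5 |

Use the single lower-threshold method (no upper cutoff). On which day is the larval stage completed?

Daily DD above 11.8 °C: 13.2, 17.6, 12.5, 4.8, 3.9, 18.1, 6.2, 3.5, 16.4, 10.9, 14.7.
Cumulative: 13.2, 30.8, 43.3, 48.1, 52.0, 70.1, 76.3, 79.8, 96.2, 107.1, 121.8.
The total first reaches 65 DD on day 6.

day 6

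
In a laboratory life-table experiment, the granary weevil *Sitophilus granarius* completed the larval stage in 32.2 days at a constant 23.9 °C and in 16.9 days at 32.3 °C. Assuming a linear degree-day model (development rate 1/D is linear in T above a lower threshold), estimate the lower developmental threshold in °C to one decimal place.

Equal thermal constants: D₁(T₁ − T_b) = D₂(T₂ − T_b).
32.2·(23.9 − T_b) = 16.9·(32.3 − T_b)
T_b = (32.2·23.9 − 16.9·32.3) / (32.2 − 16.9) = 223.71 / 15.3 = 14.622 °C ≈ 14.6 °C.

14.6 °C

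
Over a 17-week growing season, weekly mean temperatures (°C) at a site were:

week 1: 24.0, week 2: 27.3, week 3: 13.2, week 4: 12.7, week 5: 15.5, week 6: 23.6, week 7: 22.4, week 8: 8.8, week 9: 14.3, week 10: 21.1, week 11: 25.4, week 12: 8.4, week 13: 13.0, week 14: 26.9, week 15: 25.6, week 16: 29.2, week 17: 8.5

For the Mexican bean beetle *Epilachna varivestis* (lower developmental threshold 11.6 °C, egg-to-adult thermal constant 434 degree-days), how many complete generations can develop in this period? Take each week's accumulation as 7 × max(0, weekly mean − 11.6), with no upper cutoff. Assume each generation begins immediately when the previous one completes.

Weekly DD (7 × max(0, T̄ − 11.6)): 86.8, 109.9, 11.2, 7.7, 27.3, 84.0, 75.6, 0.0, 18.9, 66.5, 96.6, 0.0, 9.8, 107.1, 98.0, 123.2, 0.0.
Season total = 922.6 DD.
Complete generations = ⌊922.6 / 434⌋ = 2.

2 generations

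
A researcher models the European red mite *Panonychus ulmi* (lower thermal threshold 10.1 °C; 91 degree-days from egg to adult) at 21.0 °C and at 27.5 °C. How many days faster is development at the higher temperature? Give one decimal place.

3.1 days

At 21.0 °C: 91 / (21.0 − 10.1) = 91 / 10.9 = 8.349 d.
At 27.5 °C: 91 / (27.5 − 10.1) = 91 / 17.4 = 5.230 d.
Difference = |8.349 − 5.230| = 3.119 ≈ 3.1 days.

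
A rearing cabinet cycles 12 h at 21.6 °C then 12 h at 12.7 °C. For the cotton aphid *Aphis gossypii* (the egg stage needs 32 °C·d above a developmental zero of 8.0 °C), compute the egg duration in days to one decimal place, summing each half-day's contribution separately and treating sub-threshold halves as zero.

Day half: max(0, 21.6 − 8.0) × 0.5 = 13.6 × 0.5 = 6.80 DD.
Night half: max(0, 12.7 − 8.0) × 0.5 = 4.7 × 0.5 = 2.35 DD.
Per 24 h: 9.15 DD/day.
Duration = 32 / 9.15 = 3.497 ≈ 3.5 days.

3.5 days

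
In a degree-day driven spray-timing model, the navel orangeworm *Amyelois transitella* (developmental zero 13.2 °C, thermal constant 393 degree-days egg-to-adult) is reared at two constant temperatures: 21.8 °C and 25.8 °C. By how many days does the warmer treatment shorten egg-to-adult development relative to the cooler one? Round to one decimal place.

At 21.8 °C: 393 / (21.8 − 13.2) = 393 / 8.6 = 45.698 d.
At 25.8 °C: 393 / (25.8 − 13.2) = 393 / 12.6 = 31.190 d.
Difference = |45.698 − 31.190| = 14.507 ≈ 14.5 days.

14.5 days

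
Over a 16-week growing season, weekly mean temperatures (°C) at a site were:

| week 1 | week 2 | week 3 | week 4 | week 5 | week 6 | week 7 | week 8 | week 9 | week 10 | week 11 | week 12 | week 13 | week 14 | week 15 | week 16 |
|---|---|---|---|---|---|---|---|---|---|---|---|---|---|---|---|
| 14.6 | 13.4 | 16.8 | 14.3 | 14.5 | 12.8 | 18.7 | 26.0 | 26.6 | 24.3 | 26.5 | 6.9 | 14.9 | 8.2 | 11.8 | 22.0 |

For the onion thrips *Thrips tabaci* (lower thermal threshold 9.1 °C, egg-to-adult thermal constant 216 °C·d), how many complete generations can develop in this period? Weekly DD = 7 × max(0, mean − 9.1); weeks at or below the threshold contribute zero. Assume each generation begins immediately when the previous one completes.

Weekly DD (7 × max(0, T̄ − 9.1)): 38.5, 30.1, 53.9, 36.4, 37.8, 25.9, 67.2, 118.3, 122.5, 106.4, 121.8, 0.0, 40.6, 0.0, 18.9, 90.3.
Season total = 908.6 DD.
Complete generations = ⌊908.6 / 216⌋ = 4.

4 generations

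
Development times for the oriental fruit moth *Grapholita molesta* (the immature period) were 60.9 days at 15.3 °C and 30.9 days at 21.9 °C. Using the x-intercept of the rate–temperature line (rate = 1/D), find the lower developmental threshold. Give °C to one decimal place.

Linear rate model ⇒ the product D·(T − T_b) is constant across temperatures.
60.9·(15.3 − T_b) = 30.9·(21.9 − T_b)
T_b = (60.9·15.3 − 30.9·21.9) / (60.9 − 30.9) = 255.06 / 30.0 = 8.502 °C ≈ 8.5 °C.

8.5 °C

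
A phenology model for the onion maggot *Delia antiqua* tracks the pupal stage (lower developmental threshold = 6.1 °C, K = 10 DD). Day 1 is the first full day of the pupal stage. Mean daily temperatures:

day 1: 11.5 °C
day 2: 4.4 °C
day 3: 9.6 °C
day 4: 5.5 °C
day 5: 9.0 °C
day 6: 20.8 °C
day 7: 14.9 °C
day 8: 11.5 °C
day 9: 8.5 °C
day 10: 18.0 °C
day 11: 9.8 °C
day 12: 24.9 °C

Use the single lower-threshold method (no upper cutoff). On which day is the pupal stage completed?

Daily DD above 6.1 °C: 5.4, 0.0, 3.5, 0.0, 2.9, 14.7, 8.8, 5.4, 2.4, 11.9, 3.7, 18.8.
Cumulative: 5.4, 5.4, 8.9, 8.9, 11.8, 26.5, 35.3, 40.7, 43.1, 55.0, 58.7, 77.5.
The total first reaches 10 DD on day 5.

day 5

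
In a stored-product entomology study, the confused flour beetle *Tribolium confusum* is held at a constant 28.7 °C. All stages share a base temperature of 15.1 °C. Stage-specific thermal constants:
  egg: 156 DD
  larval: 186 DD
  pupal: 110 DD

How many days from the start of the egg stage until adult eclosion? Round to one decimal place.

33.2 days

Daily accumulation at 28.7 °C = 28.7 − 15.1 = 13.6 DD/day.
Total K = 156 + 186 + 110 = 452 DD.
Total duration = 452 / 13.6 = 33.235 ≈ 33.2 days.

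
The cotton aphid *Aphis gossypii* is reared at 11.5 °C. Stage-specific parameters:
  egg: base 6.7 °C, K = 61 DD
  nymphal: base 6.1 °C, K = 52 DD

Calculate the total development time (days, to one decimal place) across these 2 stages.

egg: 61 / (11.5 − 6.7) = 61 / 4.8 = 12.708 d.
nymphal: 52 / (11.5 − 6.1) = 52 / 5.4 = 9.630 d.
Sum = 22.338 ≈ 22.3 days.

22.3 days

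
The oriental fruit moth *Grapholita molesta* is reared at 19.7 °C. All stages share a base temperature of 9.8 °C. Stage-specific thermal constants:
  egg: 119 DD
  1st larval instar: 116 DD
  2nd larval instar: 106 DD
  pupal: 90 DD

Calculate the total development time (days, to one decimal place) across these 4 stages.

43.5 days

Daily accumulation at 19.7 °C = 19.7 − 9.8 = 9.9 DD/day.
Total K = 119 + 116 + 106 + 90 = 431 DD.
Total duration = 431 / 9.9 = 43.535 ≈ 43.5 days.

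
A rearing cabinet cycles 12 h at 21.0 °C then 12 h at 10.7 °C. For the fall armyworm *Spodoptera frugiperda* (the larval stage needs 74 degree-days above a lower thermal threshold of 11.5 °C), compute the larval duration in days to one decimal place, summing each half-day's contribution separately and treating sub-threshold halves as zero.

Day half: max(0, 21.0 − 11.5) × 0.5 = 9.5 × 0.5 = 4.75 DD.
Night half: max(0, 10.7 − 11.5) × 0.5 = 0.0 × 0.5 = 0.00 DD.
Per 24 h: 4.75 DD/day.
Duration = 74 / 4.75 = 15.579 ≈ 15.6 days.

15.6 days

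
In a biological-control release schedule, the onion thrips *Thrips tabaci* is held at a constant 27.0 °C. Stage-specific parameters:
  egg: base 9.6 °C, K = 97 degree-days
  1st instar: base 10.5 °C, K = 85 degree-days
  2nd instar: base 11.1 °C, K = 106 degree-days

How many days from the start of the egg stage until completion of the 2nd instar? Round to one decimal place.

17.4 days

egg: 97 / (27.0 − 9.6) = 97 / 17.4 = 5.575 d.
1st instar: 85 / (27.0 − 10.5) = 85 / 16.5 = 5.152 d.
2nd instar: 106 / (27.0 − 11.1) = 106 / 15.9 = 6.667 d.
Sum = 17.393 ≈ 17.4 days.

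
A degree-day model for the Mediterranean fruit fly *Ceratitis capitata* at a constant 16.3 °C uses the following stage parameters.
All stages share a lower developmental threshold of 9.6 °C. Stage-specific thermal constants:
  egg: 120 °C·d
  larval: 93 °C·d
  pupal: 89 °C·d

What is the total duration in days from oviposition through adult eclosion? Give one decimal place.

45.1 days

Daily accumulation at 16.3 °C = 16.3 − 9.6 = 6.7 DD/day.
Total K = 120 + 93 + 89 = 302 DD.
Total duration = 302 / 6.7 = 45.075 ≈ 45.1 days.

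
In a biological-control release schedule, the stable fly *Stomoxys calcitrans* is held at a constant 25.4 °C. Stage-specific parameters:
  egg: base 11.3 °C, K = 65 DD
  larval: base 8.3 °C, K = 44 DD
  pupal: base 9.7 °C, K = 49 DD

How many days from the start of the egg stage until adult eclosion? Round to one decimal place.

egg: 65 / (25.4 − 11.3) = 65 / 14.1 = 4.610 d.
larval: 44 / (25.4 − 8.3) = 44 / 17.1 = 2.573 d.
pupal: 49 / (25.4 − 9.7) = 49 / 15.7 = 3.121 d.
Sum = 10.304 ≈ 10.3 days.

10.3 days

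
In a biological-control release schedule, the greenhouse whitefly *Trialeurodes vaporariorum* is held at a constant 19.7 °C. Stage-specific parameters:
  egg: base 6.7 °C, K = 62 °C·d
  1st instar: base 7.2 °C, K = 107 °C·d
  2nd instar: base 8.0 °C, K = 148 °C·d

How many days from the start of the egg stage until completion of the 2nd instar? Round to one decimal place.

egg: 62 / (19.7 − 6.7) = 62 / 13.0 = 4.769 d.
1st instar: 107 / (19.7 − 7.2) = 107 / 12.5 = 8.560 d.
2nd instar: 148 / (19.7 − 8.0) = 148 / 11.7 = 12.650 d.
Sum = 25.979 ≈ 26.0 days.

26.0 days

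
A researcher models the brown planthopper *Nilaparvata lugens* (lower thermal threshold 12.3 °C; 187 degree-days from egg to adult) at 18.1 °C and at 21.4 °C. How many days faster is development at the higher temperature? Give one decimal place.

11.7 days

At 18.1 °C: 187 / (18.1 − 12.3) = 187 / 5.8 = 32.241 d.
At 21.4 °C: 187 / (21.4 − 12.3) = 187 / 9.1 = 20.549 d.
Difference = |32.241 − 20.549| = 11.692 ≈ 11.7 days.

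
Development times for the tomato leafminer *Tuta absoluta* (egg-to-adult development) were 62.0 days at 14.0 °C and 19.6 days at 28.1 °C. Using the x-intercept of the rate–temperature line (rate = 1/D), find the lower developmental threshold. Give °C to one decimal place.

Linear rate model ⇒ the product D·(T − T_b) is constant across temperatures.
62.0·(14.0 − T_b) = 19.6·(28.1 − T_b)
T_b = (62.0·14.0 − 19.6·28.1) / (62.0 − 19.6) = 317.24 / 42.4 = 7.482 °C ≈ 7.5 °C.

7.5 °C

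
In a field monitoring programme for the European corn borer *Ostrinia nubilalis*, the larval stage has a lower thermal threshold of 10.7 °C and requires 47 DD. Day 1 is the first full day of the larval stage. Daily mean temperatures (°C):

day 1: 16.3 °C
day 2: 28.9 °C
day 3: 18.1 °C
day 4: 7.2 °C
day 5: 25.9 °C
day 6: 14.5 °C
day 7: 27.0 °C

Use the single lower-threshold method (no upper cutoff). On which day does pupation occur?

Daily DD above 10.7 °C: 5.6, 18.2, 7.4, 0.0, 15.2, 3.8, 16.3.
Cumulative: 5.6, 23.8, 31.2, 31.2, 46.4, 50.2, 66.5.
The total first reaches 47 DD on day 6.

day 6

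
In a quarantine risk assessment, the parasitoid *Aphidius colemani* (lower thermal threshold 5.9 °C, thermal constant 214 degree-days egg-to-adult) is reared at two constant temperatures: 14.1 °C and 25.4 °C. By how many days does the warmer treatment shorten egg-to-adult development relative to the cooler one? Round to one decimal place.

At 14.1 °C: 214 / (14.1 − 5.9) = 214 / 8.2 = 26.098 d.
At 25.4 °C: 214 / (25.4 − 5.9) = 214 / 19.5 = 10.974 d.
Difference = |26.098 − 10.974| = 15.123 ≈ 15.1 days.

15.1 days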